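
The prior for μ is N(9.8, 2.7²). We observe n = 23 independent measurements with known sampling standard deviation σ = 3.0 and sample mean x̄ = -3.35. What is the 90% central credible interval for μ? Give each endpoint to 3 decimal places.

[-3.682, -1.678]

Posterior precision = 1/2.7² + 23/3.0² = 0.1372 + 2.5556 = 2.6927, so posterior SD = 0.6094.
Posterior mean = (9.8/2.7² + 23·-3.35/3.0²) / 2.6927 = -2.6801.
Interval: -2.6801 ± 1.645 × 0.6094 → [-3.682, -1.678].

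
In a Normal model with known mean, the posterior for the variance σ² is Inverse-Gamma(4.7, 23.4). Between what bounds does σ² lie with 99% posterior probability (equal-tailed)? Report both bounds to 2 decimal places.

[1.93, 24.63]

Inverse-Gamma(4.7, 23.4) quantiles: F⁻¹(0.005) and F⁻¹(0.995).
Equivalently, 1/σ² ~ Gamma(4.7, rate = 23.4); invert its 0.995 and 0.005 quantiles.
Posterior mean ≈ 6.32, SD ≈ 3.85; a Normal approximation gives roughly [-3.59, 16.24].
Exact: lower = 1.93; upper = 24.63.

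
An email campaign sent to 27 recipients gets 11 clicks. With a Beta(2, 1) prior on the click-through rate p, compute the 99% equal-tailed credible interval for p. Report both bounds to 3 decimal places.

Posterior: Beta(2+11, 1+16) = Beta(13, 17).
Equal-tailed 99% interval: the 0.005 and 0.995 quantiles of Beta(13, 17).
Posterior mean ≈ 0.433, SD ≈ 0.089; a Normal approximation gives roughly [0.204, 0.663].
Exact: F⁻¹(0.005) = 0.219; F⁻¹(0.995) = 0.664.

[0.219, 0.664]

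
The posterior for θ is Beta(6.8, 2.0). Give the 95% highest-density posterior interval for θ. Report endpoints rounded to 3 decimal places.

[0.515, 0.989]

The posterior is unimodal and skewed, so the HPD interval has equal density at both endpoints and is the shortest 95% interval.
Solving f(0.515) = f(0.989) with F(0.989) − F(0.515) = 0.95 gives [0.515, 0.989].
For comparison, the equal-tailed interval is [0.464, 0.967]; the HPD is narrower and shifted toward the mode.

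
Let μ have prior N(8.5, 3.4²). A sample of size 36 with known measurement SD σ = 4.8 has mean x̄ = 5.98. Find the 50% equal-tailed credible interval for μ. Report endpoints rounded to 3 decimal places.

Posterior precision = 1/3.4² + 36/4.8² = 0.0865 + 1.5625 = 1.6490, so posterior SD = 0.7787.
Posterior mean = (8.5/3.4² + 36·5.98/4.8²) / 1.6490 = 6.1122.
Interval: 6.1122 ± 0.674 × 0.7787 → [5.587, 6.637].

[5.587, 6.637]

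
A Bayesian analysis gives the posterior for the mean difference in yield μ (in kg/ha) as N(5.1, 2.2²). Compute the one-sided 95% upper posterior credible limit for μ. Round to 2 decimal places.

Need U with P(μ ≤ U) = 0.95: U = 5.1 + z_{0.05}·2.2.
z = 1.645; U = 5.1 + 1.645 × 2.2 = 8.72.

8.72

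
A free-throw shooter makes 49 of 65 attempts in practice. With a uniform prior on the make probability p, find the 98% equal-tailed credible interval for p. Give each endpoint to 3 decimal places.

[0.614, 0.857]

Posterior: Beta(1+49, 1+16) = Beta(50, 17).
Equal-tailed 98% interval: the 0.01 and 0.99 quantiles of Beta(50, 17).
Posterior mean ≈ 0.746, SD ≈ 0.053; a Normal approximation gives roughly [0.624, 0.869].
Exact: F⁻¹(0.01) = 0.614; F⁻¹(0.99) = 0.857.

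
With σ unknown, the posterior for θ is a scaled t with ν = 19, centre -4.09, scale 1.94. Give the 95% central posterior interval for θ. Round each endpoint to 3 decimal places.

The t_19 distribution is symmetric; the 95% interval is -4.09 ± t·1.94 with t_{0.975,19} = 2.093.
Half-width: 2.093 × 1.94 = 4.060.
-4.09 − 4.060 = -8.150; -4.09 + 4.060 = -0.030.

[-8.150, -0.030]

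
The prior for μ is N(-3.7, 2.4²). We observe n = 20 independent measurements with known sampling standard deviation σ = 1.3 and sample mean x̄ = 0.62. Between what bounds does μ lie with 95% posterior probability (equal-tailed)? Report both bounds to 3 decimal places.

[-0.008, 1.123]

Posterior precision = 1/2.4² + 20/1.3² = 0.1736 + 11.8343 = 12.0079, so posterior SD = 0.2886.
Posterior mean = (-3.7/2.4² + 20·0.62/1.3²) / 12.0079 = 0.5575.
Interval: 0.5575 ± 1.960 × 0.2886 → [-0.008, 1.123].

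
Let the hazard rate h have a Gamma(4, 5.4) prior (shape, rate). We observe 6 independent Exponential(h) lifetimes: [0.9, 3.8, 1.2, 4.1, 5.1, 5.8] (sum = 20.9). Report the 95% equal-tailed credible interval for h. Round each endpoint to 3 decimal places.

[0.182, 0.650]

Posterior: Gamma(4+6, 5.4+20.9) = Gamma(10, 26.3) (shape, rate).
Equal-tailed 95% interval: Gamma(10, 26.3) quantiles at 0.025 and 0.975.
Posterior mean ≈ 0.380, SD ≈ 0.120; a Normal approximation gives roughly [0.145, 0.616].
Exact: lower = 0.182; upper = 0.650.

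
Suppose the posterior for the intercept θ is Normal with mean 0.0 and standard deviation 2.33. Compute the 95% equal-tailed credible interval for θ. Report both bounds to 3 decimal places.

The posterior is symmetric, so the 95% equal-tailed interval is θ = 0.0 ± z·2.33 with z = 1.960.
Half-width: 1.960 × 2.33 = 4.567.
0.0 − 4.567 = -4.567; 0.0 + 4.567 = 4.567.

[-4.567, 4.567]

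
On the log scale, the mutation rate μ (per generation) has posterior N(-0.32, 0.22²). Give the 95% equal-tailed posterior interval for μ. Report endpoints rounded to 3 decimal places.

On the log scale the 95% interval is -0.32 ± 1.960 × 0.22 = [-0.7512, 0.1112].
Exponentiate: [e^-0.7512, e^0.1112] = [0.472, 1.118].

[0.472, 1.118]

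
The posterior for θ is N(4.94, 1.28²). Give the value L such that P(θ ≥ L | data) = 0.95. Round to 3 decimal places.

Need L with P(θ ≥ L) = 0.95: L = 4.94 − z_{0.05}·1.28.
z = 1.645; L = 4.94 − 1.645 × 1.28 = 2.835.

2.835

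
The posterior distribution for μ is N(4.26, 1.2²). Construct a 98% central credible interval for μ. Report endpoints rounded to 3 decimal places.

The posterior is symmetric, so the 98% equal-tailed interval is μ = 4.26 ± z·1.2 with z = 2.326.
Half-width: 2.326 × 1.2 = 2.792.
4.26 − 2.792 = 1.468; 4.26 + 2.792 = 7.052.

[1.468, 7.052]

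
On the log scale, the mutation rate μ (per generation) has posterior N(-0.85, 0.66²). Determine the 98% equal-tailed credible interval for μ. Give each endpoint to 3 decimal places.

On the log scale the 98% interval is -0.85 ± 2.326 × 0.66 = [-2.3854, 0.6854].
Exponentiate: [e^-2.3854, e^0.6854] = [0.092, 1.985].

[0.092, 1.985]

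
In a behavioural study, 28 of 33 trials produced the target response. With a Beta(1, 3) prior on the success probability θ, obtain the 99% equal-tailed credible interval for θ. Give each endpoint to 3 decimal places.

Posterior: Beta(1+28, 3+5) = Beta(29, 8).
Equal-tailed 99% interval: the 0.005 and 0.995 quantiles of Beta(29, 8).
Posterior mean ≈ 0.784, SD ≈ 0.067; a Normal approximation gives roughly [0.612, 0.956].
Exact: F⁻¹(0.005) = 0.588; F⁻¹(0.995) = 0.924.

[0.588, 0.924]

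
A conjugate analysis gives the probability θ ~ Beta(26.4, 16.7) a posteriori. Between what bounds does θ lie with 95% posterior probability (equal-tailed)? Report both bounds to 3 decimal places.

[0.465, 0.751]

Posterior: Beta(26.4, 16.7).
Equal-tailed 95% interval: the 0.025 and 0.975 quantiles of Beta(26.4, 16.7).
Posterior mean ≈ 0.613, SD ≈ 0.073; a Normal approximation gives roughly [0.469, 0.756].
Exact: F⁻¹(0.025) = 0.465; F⁻¹(0.975) = 0.751.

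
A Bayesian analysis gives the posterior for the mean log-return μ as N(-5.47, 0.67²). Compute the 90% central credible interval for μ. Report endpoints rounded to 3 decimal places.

The posterior is symmetric, so the 90% equal-tailed interval is μ = -5.47 ± z·0.67 with z = 1.645.
Half-width: 1.645 × 0.67 = 1.102.
-5.47 − 1.102 = -6.572; -5.47 + 1.102 = -4.368.

[-6.572, -4.368]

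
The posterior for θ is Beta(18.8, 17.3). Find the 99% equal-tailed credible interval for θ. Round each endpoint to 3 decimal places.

Posterior: Beta(18.8, 17.3).
Equal-tailed 99% interval: the 0.005 and 0.995 quantiles of Beta(18.8, 17.3).
Posterior mean ≈ 0.521, SD ≈ 0.082; a Normal approximation gives roughly [0.310, 0.732].
Exact: F⁻¹(0.005) = 0.313; F⁻¹(0.995) = 0.725.

[0.313, 0.725]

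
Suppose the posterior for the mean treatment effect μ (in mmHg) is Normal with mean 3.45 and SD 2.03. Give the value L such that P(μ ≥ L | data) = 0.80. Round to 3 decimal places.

Need L with P(μ ≥ L) = 0.80: L = 3.45 − z_{0.2}·2.03.
z = 0.842; L = 3.45 − 0.842 × 2.03 = 1.742.

1.742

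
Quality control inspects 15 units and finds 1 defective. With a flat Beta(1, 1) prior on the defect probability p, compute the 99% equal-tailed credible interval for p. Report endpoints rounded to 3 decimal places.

[0.007, 0.381]

Posterior: Beta(1+1, 1+14) = Beta(2, 15).
Equal-tailed 99% interval: the 0.005 and 0.995 quantiles of Beta(2, 15).
Posterior mean ≈ 0.118, SD ≈ 0.076; a Normal approximation gives roughly [-0.078, 0.313].
Exact: F⁻¹(0.005) = 0.007; F⁻¹(0.995) = 0.381.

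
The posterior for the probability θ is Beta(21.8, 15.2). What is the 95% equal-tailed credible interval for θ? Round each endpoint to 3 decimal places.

[0.429, 0.740]

Posterior: Beta(21.8, 15.2).
Equal-tailed 95% interval: the 0.025 and 0.975 quantiles of Beta(21.8, 15.2).
Posterior mean ≈ 0.589, SD ≈ 0.080; a Normal approximation gives roughly [0.433, 0.746].
Exact: F⁻¹(0.025) = 0.429; F⁻¹(0.975) = 0.740.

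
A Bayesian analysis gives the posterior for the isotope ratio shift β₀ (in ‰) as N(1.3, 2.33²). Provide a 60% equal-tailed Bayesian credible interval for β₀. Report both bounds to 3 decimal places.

[-0.661, 3.261]

The posterior is symmetric, so the 60% equal-tailed interval is β₀ = 1.3 ± z·2.33 with z = 0.842.
Half-width: 0.842 × 2.33 = 1.961.
1.3 − 1.961 = -0.661; 1.3 + 1.961 = 3.261.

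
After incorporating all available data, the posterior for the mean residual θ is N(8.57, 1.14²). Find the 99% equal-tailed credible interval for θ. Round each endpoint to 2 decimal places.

The posterior is symmetric, so the 99% equal-tailed interval is θ = 8.57 ± z·1.14 with z = 2.576.
Half-width: 2.576 × 1.14 = 2.94.
8.57 − 2.94 = 5.63; 8.57 + 2.94 = 11.51.

[5.63, 11.51]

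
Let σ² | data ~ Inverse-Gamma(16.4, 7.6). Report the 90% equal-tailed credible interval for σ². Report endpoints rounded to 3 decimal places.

Inverse-Gamma(16.4, 7.6) quantiles: F⁻¹(0.05) and F⁻¹(0.95).
Equivalently, 1/σ² ~ Gamma(16.4, rate = 7.6); invert its 0.95 and 0.05 quantiles.
Posterior mean ≈ 0.494, SD ≈ 0.130; a Normal approximation gives roughly [0.280, 0.707].
Exact: lower = 0.322; upper = 0.734.

[0.322, 0.734]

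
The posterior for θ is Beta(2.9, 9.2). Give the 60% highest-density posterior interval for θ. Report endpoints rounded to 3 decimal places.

The posterior is unimodal and skewed, so the HPD interval has equal density at both endpoints and is the shortest 60% interval.
Solving f(0.104) = f(0.299) with F(0.299) − F(0.104) = 0.60 gives [0.104, 0.299].
For comparison, the equal-tailed interval is [0.135, 0.338]; the HPD is narrower and shifted toward the mode.

[0.104, 0.299]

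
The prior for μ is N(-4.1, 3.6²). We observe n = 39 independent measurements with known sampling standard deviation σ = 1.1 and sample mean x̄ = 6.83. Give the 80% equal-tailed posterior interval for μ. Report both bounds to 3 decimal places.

Posterior precision = 1/3.6² + 39/1.1² = 0.0772 + 32.2314 = 32.3086, so posterior SD = 0.1759.
Posterior mean = (-4.1/3.6² + 39·6.83/1.1²) / 32.3086 = 6.8039.
Interval: 6.8039 ± 1.282 × 0.1759 → [6.578, 7.029].

[6.578, 7.029]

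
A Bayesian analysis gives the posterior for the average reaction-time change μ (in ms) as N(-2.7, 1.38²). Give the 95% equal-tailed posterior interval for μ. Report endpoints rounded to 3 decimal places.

The posterior is symmetric, so the 95% equal-tailed interval is μ = -2.7 ± z·1.38 with z = 1.960.
Half-width: 1.960 × 1.38 = 2.705.
-2.7 − 2.705 = -5.405; -2.7 + 2.705 = 0.005.

[-5.405, 0.005]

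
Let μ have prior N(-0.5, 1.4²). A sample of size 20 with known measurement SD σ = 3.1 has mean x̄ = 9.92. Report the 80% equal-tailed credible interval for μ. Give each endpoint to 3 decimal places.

Posterior precision = 1/1.4² + 20/3.1² = 0.5102 + 2.0812 = 2.5914, so posterior SD = 0.6212.
Posterior mean = (-0.5/1.4² + 20·9.92/3.1²) / 2.5914 = 7.8684.
Interval: 7.8684 ± 1.282 × 0.6212 → [7.072, 8.665].

[7.072, 8.665]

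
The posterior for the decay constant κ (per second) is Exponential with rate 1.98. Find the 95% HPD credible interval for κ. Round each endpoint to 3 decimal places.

[0.000, 1.513]

The exponential density is strictly decreasing on [0, ∞), so the HPD interval is anchored at 0: [0, q] with P(κ ≤ q) = 0.95.
q = −ln(1 − 0.95) / 1.98 = 2.9957 / 1.98 = 1.513.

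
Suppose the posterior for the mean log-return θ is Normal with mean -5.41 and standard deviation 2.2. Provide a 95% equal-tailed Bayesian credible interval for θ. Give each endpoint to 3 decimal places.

The posterior is symmetric, so the 95% equal-tailed interval is θ = -5.41 ± z·2.2 with z = 1.960.
Half-width: 1.960 × 2.2 = 4.312.
-5.41 − 4.312 = -9.722; -5.41 + 4.312 = -1.098.

[-9.722, -1.098]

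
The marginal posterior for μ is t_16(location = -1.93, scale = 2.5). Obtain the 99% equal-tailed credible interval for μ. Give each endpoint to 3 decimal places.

[-9.232, 5.372]

The t_16 distribution is symmetric; the 99% interval is -1.93 ± t·2.5 with t_{0.995,16} = 2.921.
Half-width: 2.921 × 2.5 = 7.302.
-1.93 − 7.302 = -9.232; -1.93 + 7.302 = 5.372.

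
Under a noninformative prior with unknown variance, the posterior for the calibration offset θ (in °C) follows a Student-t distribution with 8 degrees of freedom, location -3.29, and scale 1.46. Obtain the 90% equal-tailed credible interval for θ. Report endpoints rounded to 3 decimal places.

The t_8 distribution is symmetric; the 90% interval is -3.29 ± t·1.46 with t_{0.95,8} = 1.860.
Half-width: 1.860 × 1.46 = 2.715.
-3.29 − 2.715 = -6.005; -3.29 + 2.715 = -0.575.

[-6.005, -0.575]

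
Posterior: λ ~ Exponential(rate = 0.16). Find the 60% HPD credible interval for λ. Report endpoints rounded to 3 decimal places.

The exponential density is strictly decreasing on [0, ∞), so the HPD interval is anchored at 0: [0, q] with P(λ ≤ q) = 0.60.
q = −ln(1 − 0.60) / 0.16 = 0.9163 / 0.16 = 5.727.

[0.000, 5.727]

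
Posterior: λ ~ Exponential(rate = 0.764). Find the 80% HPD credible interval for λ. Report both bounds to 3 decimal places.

The exponential density is strictly decreasing on [0, ∞), so the HPD interval is anchored at 0: [0, q] with P(λ ≤ q) = 0.80.
q = −ln(1 − 0.80) / 0.764 = 1.6094 / 0.764 = 2.107.

[0.000, 2.107]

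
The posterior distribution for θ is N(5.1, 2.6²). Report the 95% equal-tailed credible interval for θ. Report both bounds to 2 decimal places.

The posterior is symmetric, so the 95% equal-tailed interval is θ = 5.1 ± z·2.6 with z = 1.960.
Half-width: 1.960 × 2.6 = 5.10.
5.1 − 5.10 = 0.00; 5.1 + 5.10 = 10.20.

[0.00, 10.20]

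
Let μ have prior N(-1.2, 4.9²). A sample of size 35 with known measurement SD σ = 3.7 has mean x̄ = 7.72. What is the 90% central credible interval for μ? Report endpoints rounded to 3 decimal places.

[6.557, 8.597]

Posterior precision = 1/4.9² + 35/3.7² = 0.0416 + 2.5566 = 2.5983, so posterior SD = 0.6204.
Posterior mean = (-1.2/4.9² + 35·7.72/3.7²) / 2.5983 = 7.5770.
Interval: 7.5770 ± 1.645 × 0.6204 → [6.557, 8.597].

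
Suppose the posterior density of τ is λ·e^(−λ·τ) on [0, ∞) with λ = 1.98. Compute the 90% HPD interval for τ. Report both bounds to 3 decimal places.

[0.000, 1.163]

The exponential density is strictly decreasing on [0, ∞), so the HPD interval is anchored at 0: [0, q] with P(τ ≤ q) = 0.90.
q = −ln(1 − 0.90) / 1.98 = 2.3026 / 1.98 = 1.163.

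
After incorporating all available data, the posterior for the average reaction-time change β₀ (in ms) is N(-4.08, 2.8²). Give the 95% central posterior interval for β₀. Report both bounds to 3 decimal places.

[-9.568, 1.408]

The posterior is symmetric, so the 95% equal-tailed interval is β₀ = -4.08 ± z·2.8 with z = 1.960.
Half-width: 1.960 × 2.8 = 5.488.
-4.08 − 5.488 = -9.568; -4.08 + 5.488 = 1.408.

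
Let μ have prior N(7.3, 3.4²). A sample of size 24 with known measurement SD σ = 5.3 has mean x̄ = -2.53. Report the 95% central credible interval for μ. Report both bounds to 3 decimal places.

[-3.647, 0.394]

Posterior precision = 1/3.4² + 24/5.3² = 0.0865 + 0.8544 = 0.9409, so posterior SD = 1.0309.
Posterior mean = (7.3/3.4² + 24·-2.53/5.3²) / 0.9409 = -1.6262.
Interval: -1.6262 ± 1.960 × 1.0309 → [-3.647, 0.394].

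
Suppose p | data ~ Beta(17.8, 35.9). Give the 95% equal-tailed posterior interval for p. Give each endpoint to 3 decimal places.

Posterior: Beta(17.8, 35.9).
Equal-tailed 95% interval: the 0.025 and 0.975 quantiles of Beta(17.8, 35.9).
Posterior mean ≈ 0.331, SD ≈ 0.064; a Normal approximation gives roughly [0.207, 0.456].
Exact: F⁻¹(0.025) = 0.213; F⁻¹(0.975) = 0.462.

[0.213, 0.462]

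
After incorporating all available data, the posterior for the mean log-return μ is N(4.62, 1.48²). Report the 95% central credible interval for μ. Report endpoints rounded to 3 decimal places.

[1.719, 7.521]

The posterior is symmetric, so the 95% equal-tailed interval is μ = 4.62 ± z·1.48 with z = 1.960.
Half-width: 1.960 × 1.48 = 2.901.
4.62 − 2.901 = 1.719; 4.62 + 2.901 = 7.521.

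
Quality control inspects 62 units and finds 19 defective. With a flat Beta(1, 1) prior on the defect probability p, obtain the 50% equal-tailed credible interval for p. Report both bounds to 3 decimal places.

Posterior: Beta(1+19, 1+43) = Beta(20, 44).
Equal-tailed 50% interval: the 0.25 and 0.75 quantiles of Beta(20, 44).
Posterior mean ≈ 0.312, SD ≈ 0.057; a Normal approximation gives roughly [0.274, 0.351].
Exact: F⁻¹(0.25) = 0.272; F⁻¹(0.75) = 0.351.

[0.272, 0.351]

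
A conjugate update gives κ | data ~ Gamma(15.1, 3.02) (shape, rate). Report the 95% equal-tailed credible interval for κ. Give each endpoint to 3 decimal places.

Posterior: Gamma(shape 15.1, rate 3.02).
Equal-tailed 95% interval: Gamma(15.1, 3.02) quantiles at 0.025 and 0.975.
Posterior mean ≈ 5.000, SD ≈ 1.287; a Normal approximation gives roughly [2.478, 7.522].
Exact: lower = 2.805; upper = 7.820.

[2.805, 7.820]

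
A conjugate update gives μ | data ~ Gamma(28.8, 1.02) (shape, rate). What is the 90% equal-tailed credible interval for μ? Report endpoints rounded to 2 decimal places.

Posterior: Gamma(shape 28.8, rate 1.02).
Equal-tailed 90% interval: Gamma(28.8, 1.02) quantiles at 0.05 and 0.95.
Posterior mean ≈ 28.24, SD ≈ 5.26; a Normal approximation gives roughly [19.58, 36.89].
Exact: lower = 20.17; upper = 37.41.

[20.17, 37.41]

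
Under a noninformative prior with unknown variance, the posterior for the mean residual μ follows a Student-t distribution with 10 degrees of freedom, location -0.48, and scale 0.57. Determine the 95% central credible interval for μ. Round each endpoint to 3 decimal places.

[-1.750, 0.790]

The t_10 distribution is symmetric; the 95% interval is -0.48 ± t·0.57 with t_{0.975,10} = 2.228.
Half-width: 2.228 × 0.57 = 1.270.
-0.48 − 1.270 = -1.750; -0.48 + 1.270 = 0.790.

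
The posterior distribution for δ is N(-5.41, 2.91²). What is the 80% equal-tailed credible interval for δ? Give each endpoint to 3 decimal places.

[-9.139, -1.681]

The posterior is symmetric, so the 80% equal-tailed interval is δ = -5.41 ± z·2.91 with z = 1.282.
Half-width: 1.282 × 2.91 = 3.729.
-5.41 − 3.729 = -9.139; -5.41 + 3.729 = -1.681.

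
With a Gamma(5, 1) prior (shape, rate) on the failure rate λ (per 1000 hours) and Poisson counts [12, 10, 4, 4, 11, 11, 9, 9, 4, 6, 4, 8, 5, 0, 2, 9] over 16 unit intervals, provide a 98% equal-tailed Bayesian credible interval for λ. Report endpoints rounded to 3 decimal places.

Posterior: Gamma(5+108, 1+16) = Gamma(113, 17) (shape, rate).
Equal-tailed 98% interval: Gamma(113, 17) quantiles at 0.01 and 0.99.
Posterior mean ≈ 6.647, SD ≈ 0.625; a Normal approximation gives roughly [5.192, 8.102].
Exact: lower = 5.279; upper = 8.188.

[5.279, 8.188]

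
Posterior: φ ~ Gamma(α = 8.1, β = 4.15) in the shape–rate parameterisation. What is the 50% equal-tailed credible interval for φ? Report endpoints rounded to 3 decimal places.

Posterior: Gamma(shape 8.1, rate 4.15).
Equal-tailed 50% interval: Gamma(8.1, 4.15) quantiles at 0.25 and 0.75.
Posterior mean ≈ 1.952, SD ≈ 0.686; a Normal approximation gives roughly [1.489, 2.414].
Exact: lower = 1.456; upper = 2.361.

[1.456, 2.361]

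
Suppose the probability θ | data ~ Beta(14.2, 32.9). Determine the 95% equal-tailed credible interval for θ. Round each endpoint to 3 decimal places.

Posterior: Beta(14.2, 32.9).
Equal-tailed 95% interval: the 0.025 and 0.975 quantiles of Beta(14.2, 32.9).
Posterior mean ≈ 0.301, SD ≈ 0.066; a Normal approximation gives roughly [0.172, 0.431].
Exact: F⁻¹(0.025) = 0.181; F⁻¹(0.975) = 0.438.

[0.181, 0.438]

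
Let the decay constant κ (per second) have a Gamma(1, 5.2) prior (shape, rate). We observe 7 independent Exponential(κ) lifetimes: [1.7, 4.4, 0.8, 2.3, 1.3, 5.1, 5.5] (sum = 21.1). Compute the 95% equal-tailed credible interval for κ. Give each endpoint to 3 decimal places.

[0.131, 0.548]

Posterior: Gamma(1+7, 5.2+21.1) = Gamma(8, 26.3) (shape, rate).
Equal-tailed 95% interval: Gamma(8, 26.3) quantiles at 0.025 and 0.975.
Posterior mean ≈ 0.304, SD ≈ 0.108; a Normal approximation gives roughly [0.093, 0.515].
Exact: lower = 0.131; upper = 0.548.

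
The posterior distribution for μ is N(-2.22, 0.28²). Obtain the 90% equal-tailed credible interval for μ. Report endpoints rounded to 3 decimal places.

The posterior is symmetric, so the 90% equal-tailed interval is μ = -2.22 ± z·0.28 with z = 1.645.
Half-width: 1.645 × 0.28 = 0.461.
-2.22 − 0.461 = -2.681; -2.22 + 0.461 = -1.759.

[-2.681, -1.759]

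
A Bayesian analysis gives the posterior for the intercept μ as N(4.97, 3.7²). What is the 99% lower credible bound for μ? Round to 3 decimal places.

-3.637

Need L with P(μ ≥ L) = 0.99: L = 4.97 − z_{0.01}·3.7.
z = 2.326; L = 4.97 − 2.326 × 3.7 = -3.637.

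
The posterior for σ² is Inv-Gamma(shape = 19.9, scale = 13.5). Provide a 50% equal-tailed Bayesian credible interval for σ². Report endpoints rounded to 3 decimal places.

[0.595, 0.807]

Inverse-Gamma(19.9, 13.5) quantiles: F⁻¹(0.25) and F⁻¹(0.75).
Equivalently, 1/σ² ~ Gamma(19.9, rate = 13.5); invert its 0.75 and 0.25 quantiles.
Posterior mean ≈ 0.714, SD ≈ 0.169; a Normal approximation gives roughly [0.600, 0.828].
Exact: lower = 0.595; upper = 0.807.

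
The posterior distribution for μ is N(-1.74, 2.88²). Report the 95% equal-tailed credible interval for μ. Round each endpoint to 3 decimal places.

[-7.385, 3.905]

The posterior is symmetric, so the 95% equal-tailed interval is μ = -1.74 ± z·2.88 with z = 1.960.
Half-width: 1.960 × 2.88 = 5.645.
-1.74 − 5.645 = -7.385; -1.74 + 5.645 = 3.905.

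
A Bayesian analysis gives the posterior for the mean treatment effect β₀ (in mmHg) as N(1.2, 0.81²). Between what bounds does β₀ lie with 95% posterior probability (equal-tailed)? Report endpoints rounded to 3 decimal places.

The posterior is symmetric, so the 95% equal-tailed interval is β₀ = 1.2 ± z·0.81 with z = 1.960.
Half-width: 1.960 × 0.81 = 1.588.
1.2 − 1.588 = -0.388; 1.2 + 1.588 = 2.788.

[-0.388, 2.788]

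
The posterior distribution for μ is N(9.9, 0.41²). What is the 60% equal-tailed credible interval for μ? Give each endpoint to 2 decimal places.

[9.55, 10.25]

The posterior is symmetric, so the 60% equal-tailed interval is μ = 9.9 ± z·0.41 with z = 0.842.
Half-width: 0.842 × 0.41 = 0.35.
9.9 − 0.35 = 9.55; 9.9 + 0.35 = 10.25.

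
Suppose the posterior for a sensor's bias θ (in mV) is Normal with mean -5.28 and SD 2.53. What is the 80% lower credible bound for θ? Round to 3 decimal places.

Need L with P(θ ≥ L) = 0.80: L = -5.28 − z_{0.2}·2.53.
z = 0.842; L = -5.28 − 0.842 × 2.53 = -7.409.

-7.409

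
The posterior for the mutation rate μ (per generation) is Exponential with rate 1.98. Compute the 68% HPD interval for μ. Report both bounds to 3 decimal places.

[0.000, 0.575]

The exponential density is strictly decreasing on [0, ∞), so the HPD interval is anchored at 0: [0, q] with P(μ ≤ q) = 0.68.
q = −ln(1 − 0.68) / 1.98 = 1.1394 / 1.98 = 0.575.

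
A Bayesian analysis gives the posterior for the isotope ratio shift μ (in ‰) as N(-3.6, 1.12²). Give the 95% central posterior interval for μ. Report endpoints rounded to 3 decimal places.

[-5.795, -1.405]

The posterior is symmetric, so the 95% equal-tailed interval is μ = -3.6 ± z·1.12 with z = 1.960.
Half-width: 1.960 × 1.12 = 2.195.
-3.6 − 2.195 = -5.795; -3.6 + 2.195 = -1.405.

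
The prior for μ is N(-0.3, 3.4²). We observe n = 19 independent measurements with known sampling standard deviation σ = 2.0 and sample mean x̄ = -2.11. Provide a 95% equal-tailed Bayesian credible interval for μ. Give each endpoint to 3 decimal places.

[-2.969, -1.186]

Posterior precision = 1/3.4² + 19/2.0² = 0.0865 + 4.7500 = 4.8365, so posterior SD = 0.4547.
Posterior mean = (-0.3/3.4² + 19·-2.11/2.0²) / 4.8365 = -2.0776.
Interval: -2.0776 ± 1.960 × 0.4547 → [-2.969, -1.186].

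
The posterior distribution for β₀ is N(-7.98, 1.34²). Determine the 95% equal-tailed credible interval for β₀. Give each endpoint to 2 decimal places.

The posterior is symmetric, so the 95% equal-tailed interval is β₀ = -7.98 ± z·1.34 with z = 1.960.
Half-width: 1.960 × 1.34 = 2.63.
-7.98 − 2.63 = -10.61; -7.98 + 2.63 = -5.35.

[-10.61, -5.35]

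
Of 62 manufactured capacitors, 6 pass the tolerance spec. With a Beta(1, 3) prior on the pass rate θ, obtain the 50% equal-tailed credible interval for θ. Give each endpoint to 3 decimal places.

Posterior: Beta(1+6, 3+56) = Beta(7, 59).
Equal-tailed 50% interval: the 0.25 and 0.75 quantiles of Beta(7, 59).
Posterior mean ≈ 0.106, SD ≈ 0.038; a Normal approximation gives roughly [0.081, 0.131].
Exact: F⁻¹(0.25) = 0.079; F⁻¹(0.75) = 0.129.

[0.079, 0.129]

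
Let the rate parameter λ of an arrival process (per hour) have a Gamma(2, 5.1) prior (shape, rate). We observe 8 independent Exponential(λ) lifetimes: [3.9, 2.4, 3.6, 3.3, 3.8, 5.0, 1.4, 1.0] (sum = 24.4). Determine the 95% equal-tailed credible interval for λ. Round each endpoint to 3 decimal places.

Posterior: Gamma(2+8, 5.1+24.4) = Gamma(10, 29.5) (shape, rate).
Equal-tailed 95% interval: Gamma(10, 29.5) quantiles at 0.025 and 0.975.
Posterior mean ≈ 0.339, SD ≈ 0.107; a Normal approximation gives roughly [0.129, 0.549].
Exact: lower = 0.163; upper = 0.579.

[0.163, 0.579]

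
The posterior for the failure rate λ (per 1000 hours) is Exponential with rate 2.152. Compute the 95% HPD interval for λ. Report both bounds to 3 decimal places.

The exponential density is strictly decreasing on [0, ∞), so the HPD interval is anchored at 0: [0, q] with P(λ ≤ q) = 0.95.
q = −ln(1 − 0.95) / 2.152 = 2.9957 / 2.152 = 1.392.

[0.000, 1.392]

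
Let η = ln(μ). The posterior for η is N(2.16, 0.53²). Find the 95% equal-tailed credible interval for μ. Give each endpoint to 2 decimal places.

On the log scale the 95% interval is 2.16 ± 1.960 × 0.53 = [1.1212, 3.1988].
Exponentiate: [e^1.1212, e^3.1988] = [3.07, 24.50].

[3.07, 24.50]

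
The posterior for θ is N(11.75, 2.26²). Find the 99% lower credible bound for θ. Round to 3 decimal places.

6.492

Need L with P(θ ≥ L) = 0.99: L = 11.75 − z_{0.01}·2.26.
z = 2.326; L = 11.75 − 2.326 × 2.26 = 6.492.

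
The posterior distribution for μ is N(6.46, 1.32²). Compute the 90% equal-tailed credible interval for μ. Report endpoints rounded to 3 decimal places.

[4.289, 8.631]

The posterior is symmetric, so the 90% equal-tailed interval is μ = 6.46 ± z·1.32 with z = 1.645.
Half-width: 1.645 × 1.32 = 2.171.
6.46 − 2.171 = 4.289; 6.46 + 2.171 = 8.631.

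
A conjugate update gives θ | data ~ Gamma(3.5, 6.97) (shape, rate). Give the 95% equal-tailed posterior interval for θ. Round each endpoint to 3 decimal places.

Posterior: Gamma(shape 3.5, rate 6.97).
Equal-tailed 95% interval: Gamma(3.5, 6.97) quantiles at 0.025 and 0.975.
Posterior mean ≈ 0.502, SD ≈ 0.268; a Normal approximation gives roughly [-0.024, 1.028].
Exact: lower = 0.121; upper = 1.149.

[0.121, 1.149]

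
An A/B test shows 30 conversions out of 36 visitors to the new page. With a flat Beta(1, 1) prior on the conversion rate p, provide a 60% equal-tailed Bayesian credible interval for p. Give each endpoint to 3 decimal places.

[0.765, 0.870]

Posterior: Beta(1+30, 1+6) = Beta(31, 7).
Equal-tailed 60% interval: the 0.2 and 0.8 quantiles of Beta(31, 7).
Posterior mean ≈ 0.816, SD ≈ 0.062; a Normal approximation gives roughly [0.764, 0.868].
Exact: F⁻¹(0.2) = 0.765; F⁻¹(0.8) = 0.870.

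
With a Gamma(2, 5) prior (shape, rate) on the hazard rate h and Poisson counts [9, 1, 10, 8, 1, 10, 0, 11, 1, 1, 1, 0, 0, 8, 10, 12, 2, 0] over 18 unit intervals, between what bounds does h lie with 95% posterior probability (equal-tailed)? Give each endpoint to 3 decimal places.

Posterior: Gamma(2+85, 5+18) = Gamma(87, 23) (shape, rate).
Equal-tailed 95% interval: Gamma(87, 23) quantiles at 0.025 and 0.975.
Posterior mean ≈ 3.783, SD ≈ 0.406; a Normal approximation gives roughly [2.988, 4.577].
Exact: lower = 3.030; upper = 4.618.

[3.030, 4.618]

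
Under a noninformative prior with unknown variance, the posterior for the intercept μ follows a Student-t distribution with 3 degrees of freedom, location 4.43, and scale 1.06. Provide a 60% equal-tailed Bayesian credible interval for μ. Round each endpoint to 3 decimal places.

The t_3 distribution is symmetric; the 60% interval is 4.43 ± t·1.06 with t_{0.8,3} = 0.978.
Half-width: 0.978 × 1.06 = 1.037.
4.43 − 1.037 = 3.393; 4.43 + 1.037 = 5.467.

[3.393, 5.467]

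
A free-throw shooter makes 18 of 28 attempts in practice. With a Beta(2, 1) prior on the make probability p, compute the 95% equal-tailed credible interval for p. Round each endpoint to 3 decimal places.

Posterior: Beta(2+18, 1+10) = Beta(20, 11).
Equal-tailed 95% interval: the 0.025 and 0.975 quantiles of Beta(20, 11).
Posterior mean ≈ 0.645, SD ≈ 0.085; a Normal approximation gives roughly [0.479, 0.811].
Exact: F⁻¹(0.025) = 0.472; F⁻¹(0.975) = 0.801.

[0.472, 0.801]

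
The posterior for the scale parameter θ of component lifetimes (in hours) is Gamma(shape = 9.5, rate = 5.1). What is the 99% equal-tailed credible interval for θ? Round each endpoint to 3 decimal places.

Posterior: Gamma(shape 9.5, rate 5.1).
Equal-tailed 99% interval: Gamma(9.5, 5.1) quantiles at 0.005 and 0.995.
Posterior mean ≈ 1.863, SD ≈ 0.604; a Normal approximation gives roughly [0.306, 3.419].
Exact: lower = 0.671; upper = 3.783.

[0.671, 3.783]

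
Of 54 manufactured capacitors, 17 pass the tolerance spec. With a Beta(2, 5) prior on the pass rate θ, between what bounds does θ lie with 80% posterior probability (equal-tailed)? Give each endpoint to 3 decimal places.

[0.237, 0.388]

Posterior: Beta(2+17, 5+37) = Beta(19, 42).
Equal-tailed 80% interval: the 0.1 and 0.9 quantiles of Beta(19, 42).
Posterior mean ≈ 0.311, SD ≈ 0.059; a Normal approximation gives roughly [0.236, 0.387].
Exact: F⁻¹(0.1) = 0.237; F⁻¹(0.9) = 0.388.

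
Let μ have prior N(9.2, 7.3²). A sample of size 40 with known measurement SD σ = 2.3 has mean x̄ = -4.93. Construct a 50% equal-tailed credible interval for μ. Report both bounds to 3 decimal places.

Posterior precision = 1/7.3² + 40/2.3² = 0.0188 + 7.5614 = 7.5802, so posterior SD = 0.3632.
Posterior mean = (9.2/7.3² + 40·-4.93/2.3²) / 7.5802 = -4.8950.
Interval: -4.8950 ± 0.674 × 0.3632 → [-5.140, -4.650].

[-5.140, -4.650]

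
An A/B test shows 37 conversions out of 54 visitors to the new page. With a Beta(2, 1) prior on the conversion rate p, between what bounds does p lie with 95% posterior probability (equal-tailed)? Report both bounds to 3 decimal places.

[0.559, 0.797]

Posterior: Beta(2+37, 1+17) = Beta(39, 18).
Equal-tailed 95% interval: the 0.025 and 0.975 quantiles of Beta(39, 18).
Posterior mean ≈ 0.684, SD ≈ 0.061; a Normal approximation gives roughly [0.565, 0.804].
Exact: F⁻¹(0.025) = 0.559; F⁻¹(0.975) = 0.797.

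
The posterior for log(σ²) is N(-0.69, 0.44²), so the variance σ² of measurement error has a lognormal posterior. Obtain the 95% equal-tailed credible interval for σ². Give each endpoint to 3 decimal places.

[0.212, 1.188]

On the log scale the 95% interval is -0.69 ± 1.960 × 0.44 = [-1.5524, 0.1724].
Exponentiate: [e^-1.5524, e^0.1724] = [0.212, 1.188].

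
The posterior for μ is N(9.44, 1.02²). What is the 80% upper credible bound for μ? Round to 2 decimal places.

Need U with P(μ ≤ U) = 0.80: U = 9.44 + z_{0.2}·1.02.
z = 0.842; U = 9.44 + 0.842 × 1.02 = 10.30.

10.30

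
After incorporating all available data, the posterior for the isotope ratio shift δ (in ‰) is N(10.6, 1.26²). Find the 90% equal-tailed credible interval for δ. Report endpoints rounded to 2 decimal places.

The posterior is symmetric, so the 90% equal-tailed interval is δ = 10.6 ± z·1.26 with z = 1.645.
Half-width: 1.645 × 1.26 = 2.07.
10.6 − 2.07 = 8.53; 10.6 + 2.07 = 12.67.

[8.53, 12.67]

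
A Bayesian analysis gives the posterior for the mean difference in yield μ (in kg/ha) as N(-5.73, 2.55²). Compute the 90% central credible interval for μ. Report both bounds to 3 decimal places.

The posterior is symmetric, so the 90% equal-tailed interval is μ = -5.73 ± z·2.55 with z = 1.645.
Half-width: 1.645 × 2.55 = 4.194.
-5.73 − 4.194 = -9.924; -5.73 + 4.194 = -1.536.

[-9.924, -1.536]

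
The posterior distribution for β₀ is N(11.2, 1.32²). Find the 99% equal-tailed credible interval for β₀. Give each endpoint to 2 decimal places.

The posterior is symmetric, so the 99% equal-tailed interval is β₀ = 11.2 ± z·1.32 with z = 2.576.
Half-width: 2.576 × 1.32 = 3.40.
11.2 − 3.40 = 7.80; 11.2 + 3.40 = 14.60.

[7.80, 14.60]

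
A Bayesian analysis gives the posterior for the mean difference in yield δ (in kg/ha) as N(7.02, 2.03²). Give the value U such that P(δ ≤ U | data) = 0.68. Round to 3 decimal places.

Need U with P(δ ≤ U) = 0.68: U = 7.02 + z_{0.32}·2.03.
z = 0.468; U = 7.02 + 0.468 × 2.03 = 7.969.

7.969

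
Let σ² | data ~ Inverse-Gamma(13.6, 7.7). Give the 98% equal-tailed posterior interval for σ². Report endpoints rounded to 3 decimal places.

[0.326, 1.183]

Inverse-Gamma(13.6, 7.7) quantiles: F⁻¹(0.01) and F⁻¹(0.99).
Equivalently, 1/σ² ~ Gamma(13.6, rate = 7.7); invert its 0.99 and 0.01 quantiles.
Posterior mean ≈ 0.611, SD ≈ 0.179; a Normal approximation gives roughly [0.194, 1.029].
Exact: lower = 0.326; upper = 1.183.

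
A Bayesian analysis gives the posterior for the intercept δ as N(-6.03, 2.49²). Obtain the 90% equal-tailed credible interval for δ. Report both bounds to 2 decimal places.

[-10.13, -1.93]

The posterior is symmetric, so the 90% equal-tailed interval is δ = -6.03 ± z·2.49 with z = 1.645.
Half-width: 1.645 × 2.49 = 4.10.
-6.03 − 4.10 = -10.13; -6.03 + 4.10 = -1.93.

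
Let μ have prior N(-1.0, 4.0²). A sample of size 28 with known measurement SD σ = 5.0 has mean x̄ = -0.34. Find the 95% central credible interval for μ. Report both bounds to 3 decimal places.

[-2.177, 1.428]

Posterior precision = 1/4.0² + 28/5.0² = 0.0625 + 1.1200 = 1.1825, so posterior SD = 0.9196.
Posterior mean = (-1.0/4.0² + 28·-0.34/5.0²) / 1.1825 = -0.3749.
Interval: -0.3749 ± 1.960 × 0.9196 → [-2.177, 1.428].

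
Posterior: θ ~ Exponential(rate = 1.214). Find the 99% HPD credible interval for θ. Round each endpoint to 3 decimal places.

The exponential density is strictly decreasing on [0, ∞), so the HPD interval is anchored at 0: [0, q] with P(θ ≤ q) = 0.99.
q = −ln(1 − 0.99) / 1.214 = 4.6052 / 1.214 = 3.793.

[0.000, 3.793]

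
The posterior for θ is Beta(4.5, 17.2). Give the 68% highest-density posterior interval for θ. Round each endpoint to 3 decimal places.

The posterior is unimodal and skewed, so the HPD interval has equal density at both endpoints and is the shortest 68% interval.
Solving f(0.105) = f(0.271) with F(0.271) − F(0.105) = 0.68 gives [0.105, 0.271].
For comparison, the equal-tailed interval is [0.122, 0.293]; the HPD is narrower and shifted toward the mode.

[0.105, 0.271]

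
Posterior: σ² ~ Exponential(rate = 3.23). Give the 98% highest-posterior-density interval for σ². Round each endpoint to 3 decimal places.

The exponential density is strictly decreasing on [0, ∞), so the HPD interval is anchored at 0: [0, q] with P(σ² ≤ q) = 0.98.
q = −ln(1 − 0.98) / 3.23 = 3.9120 / 3.23 = 1.211.

[0.000, 1.211]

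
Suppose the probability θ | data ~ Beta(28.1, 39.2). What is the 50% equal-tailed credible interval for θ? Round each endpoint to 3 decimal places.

Posterior: Beta(28.1, 39.2).
Equal-tailed 50% interval: the 0.25 and 0.75 quantiles of Beta(28.1, 39.2).
Posterior mean ≈ 0.418, SD ≈ 0.060; a Normal approximation gives roughly [0.377, 0.458].
Exact: F⁻¹(0.25) = 0.376; F⁻¹(0.75) = 0.458.

[0.376, 0.458]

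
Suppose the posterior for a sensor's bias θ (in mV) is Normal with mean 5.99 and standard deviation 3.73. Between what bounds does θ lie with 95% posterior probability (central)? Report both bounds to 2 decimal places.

[-1.32, 13.30]

The posterior is symmetric, so the 95% equal-tailed interval is θ = 5.99 ± z·3.73 with z = 1.960.
Half-width: 1.960 × 3.73 = 7.31.
5.99 − 7.31 = -1.32; 5.99 + 7.31 = 13.30.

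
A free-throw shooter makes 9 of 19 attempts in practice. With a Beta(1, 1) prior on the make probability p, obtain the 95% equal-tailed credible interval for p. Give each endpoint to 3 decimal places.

[0.272, 0.685]

Posterior: Beta(1+9, 1+10) = Beta(10, 11).
Equal-tailed 95% interval: the 0.025 and 0.975 quantiles of Beta(10, 11).
Posterior mean ≈ 0.476, SD ≈ 0.106; a Normal approximation gives roughly [0.267, 0.685].
Exact: F⁻¹(0.025) = 0.272; F⁻¹(0.975) = 0.685.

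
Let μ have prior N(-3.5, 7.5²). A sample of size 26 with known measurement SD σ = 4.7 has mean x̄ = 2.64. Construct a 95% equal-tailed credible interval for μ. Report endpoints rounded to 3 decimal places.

[0.756, 4.342]

Posterior precision = 1/7.5² + 26/4.7² = 0.0178 + 1.1770 = 1.1948, so posterior SD = 0.9149.
Posterior mean = (-3.5/7.5² + 26·2.64/4.7²) / 1.1948 = 2.5486.
Interval: 2.5486 ± 1.960 × 0.9149 → [0.756, 4.342].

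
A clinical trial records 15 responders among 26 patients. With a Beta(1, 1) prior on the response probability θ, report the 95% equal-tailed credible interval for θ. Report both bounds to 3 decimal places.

Posterior: Beta(1+15, 1+11) = Beta(16, 12).
Equal-tailed 95% interval: the 0.025 and 0.975 quantiles of Beta(16, 12).
Posterior mean ≈ 0.571, SD ≈ 0.092; a Normal approximation gives roughly [0.391, 0.752].
Exact: F⁻¹(0.025) = 0.388; F⁻¹(0.975) = 0.745.

[0.388, 0.745]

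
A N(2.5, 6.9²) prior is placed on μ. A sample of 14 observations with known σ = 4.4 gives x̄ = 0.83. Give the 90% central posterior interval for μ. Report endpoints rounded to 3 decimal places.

[-1.030, 2.784]

Posterior precision = 1/6.9² + 14/4.4² = 0.0210 + 0.7231 = 0.7441, so posterior SD = 1.1592.
Posterior mean = (2.5/6.9² + 14·0.83/4.4²) / 0.7441 = 0.8771.
Interval: 0.8771 ± 1.645 × 1.1592 → [-1.030, 2.784].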